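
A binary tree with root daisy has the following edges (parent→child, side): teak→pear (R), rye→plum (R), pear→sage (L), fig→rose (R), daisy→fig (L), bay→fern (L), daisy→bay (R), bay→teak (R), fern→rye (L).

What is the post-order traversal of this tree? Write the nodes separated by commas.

rose, fig, plum, rye, fern, sage, pear, teak, bay, daisy

Post-order visits the left subtree, then the right subtree, then the node.
At daisy: go left to fig.
  At fig: no left child.
  At fig: go right to rose.
    rose is a leaf — visit rose.
  Visit fig.
At daisy: go right to bay.
  At bay: go left to fern.
    At fern: go left to rye.
      At rye: no left child.
      At rye: go right to plum.
        plum is a leaf — visit plum.
      Visit rye.
    At fern: no right child.
    Visit fern.
  At bay: go right to teak.
    At teak: no left child.
    At teak: go right to pear.
      At pear: go left to sage.
        sage is a leaf — visit sage.
      At pear: no right child.
      Visit pear.
    Visit teak.
  Visit bay.
Visit daisy.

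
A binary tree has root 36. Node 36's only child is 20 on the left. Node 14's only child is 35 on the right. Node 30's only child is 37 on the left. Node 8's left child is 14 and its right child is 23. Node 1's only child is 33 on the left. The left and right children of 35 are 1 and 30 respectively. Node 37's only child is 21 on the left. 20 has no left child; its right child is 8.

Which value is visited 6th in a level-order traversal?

35

Level-order visits nodes level by level from the root, left to right within each level.
Level 0: 36
Level 1: 20
Level 2: 8
Level 3: 14, 23
Level 4: 35
Level 5: 1, 30
Level 6: 33, 37
Level 7: 21
Full level-order sequence: 36, 20, 8, 14, 23, 35, 1, 30, 33, 37, 21.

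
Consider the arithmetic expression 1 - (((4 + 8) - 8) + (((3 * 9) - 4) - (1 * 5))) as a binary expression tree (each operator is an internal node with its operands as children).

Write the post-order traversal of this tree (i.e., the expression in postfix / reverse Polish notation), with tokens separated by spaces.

1 4 8 + 8 - 3 9 * 4 - 1 5 * - + -

Post-order on an expression tree gives postfix notation: for each operator, emit left operand, right operand, then the operator.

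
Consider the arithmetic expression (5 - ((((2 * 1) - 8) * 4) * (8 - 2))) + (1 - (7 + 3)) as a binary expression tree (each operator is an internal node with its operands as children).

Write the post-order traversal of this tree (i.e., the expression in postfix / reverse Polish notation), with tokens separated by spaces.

5 2 1 * 8 - 4 * 8 2 - * - 1 7 3 + - +

Post-order on an expression tree gives postfix notation: for each operator, emit left operand, right operand, then the operator.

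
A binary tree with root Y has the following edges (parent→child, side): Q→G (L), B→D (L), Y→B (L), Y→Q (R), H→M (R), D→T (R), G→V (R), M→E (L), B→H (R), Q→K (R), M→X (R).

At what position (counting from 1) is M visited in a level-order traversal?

9

Level-order visits nodes level by level from the root, left to right within each level.
Level 0: Y
Level 1: B, Q
Level 2: D, H, G, K
Level 3: T, M, V
Level 4: E, X
Full level-order sequence: Y, B, Q, D, H, G, K, T, M, V, E, X.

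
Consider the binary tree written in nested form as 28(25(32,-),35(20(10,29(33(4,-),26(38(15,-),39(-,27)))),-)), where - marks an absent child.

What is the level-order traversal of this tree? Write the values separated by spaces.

Level-order visits nodes level by level from the root, left to right within each level.
Level 0: 28
Level 1: 25, 35
Level 2: 32, 20
Level 3: 10, 29
Level 4: 33, 26
Level 5: 4, 38, 39
Level 6: 15, 27

28 25 35 32 20 10 29 33 26 4 38 39 15 27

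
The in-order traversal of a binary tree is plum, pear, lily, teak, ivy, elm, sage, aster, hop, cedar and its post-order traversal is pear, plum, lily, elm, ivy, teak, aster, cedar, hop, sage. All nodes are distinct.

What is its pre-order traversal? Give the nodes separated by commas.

The last element of post-order is the root; it splits in-order into left and right subtrees.
Root sage: left subtree has 6 nodes {plum, pear, lily, teak, ivy, elm}, right has 3 {aster, hop, cedar}.
  Root teak: left subtree has 3 nodes {plum, pear, lily}, right has 2 {ivy, elm}.
    Root lily: left subtree has 2 nodes {plum, pear}, right has 0 { }.
      Root plum: left subtree has 0 nodes { }, right has 1 {pear}.
    Root ivy: left subtree has 0 nodes { }, right has 1 {elm}.
  Root hop: left subtree has 1 node {aster}, right has 1 {cedar}.

sage, teak, lily, plum, pear, ivy, elm, hop, aster, cedar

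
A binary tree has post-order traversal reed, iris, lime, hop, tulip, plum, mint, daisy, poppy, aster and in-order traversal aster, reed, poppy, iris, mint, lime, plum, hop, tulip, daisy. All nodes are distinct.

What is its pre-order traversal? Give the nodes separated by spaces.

The last element of post-order is the root; it splits in-order into left and right subtrees.
Root aster: left subtree has 0 nodes { }, right has 9 {reed, poppy, iris, mint, lime, plum, hop, tulip, daisy}.
  Root poppy: left subtree has 1 node {reed}, right has 7 {iris, mint, lime, plum, hop, tulip, daisy}.
    Root daisy: left subtree has 6 nodes {iris, mint, lime, plum, hop, tulip}, right has 0 { }.
      Root mint: left subtree has 1 node {iris}, right has 4 {lime, plum, hop, tulip}.
        Root plum: left subtree has 1 node {lime}, right has 2 {hop, tulip}.
          Root tulip: left subtree has 1 node {hop}, right has 0 { }.

aster poppy reed daisy mint iris plum lime tulip hop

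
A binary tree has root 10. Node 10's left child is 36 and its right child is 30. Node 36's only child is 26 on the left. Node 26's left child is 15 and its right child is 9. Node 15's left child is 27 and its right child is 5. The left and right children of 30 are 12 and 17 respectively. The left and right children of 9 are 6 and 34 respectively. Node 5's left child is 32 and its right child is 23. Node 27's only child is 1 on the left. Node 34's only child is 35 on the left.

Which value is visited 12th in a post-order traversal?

Post-order visits the left subtree, then the right subtree, then the node.
At 10: go left to 36.
  At 36: go left to 26.
    At 26: go left to 15.
      At 15: go left to 27.
        At 27: go left to 1.
          1 is a leaf — visit 1.
        At 27: no right child.
        Visit 27.
      At 15: go right to 5.
        At 5: go left to 32.
          32 is a leaf — visit 32.
        At 5: go right to 23.
          23 is a leaf — visit 23.
        Visit 5.
      Visit 15.
    At 26: go right to 9.
      At 9: go left to 6.
        6 is a leaf — visit 6.
      At 9: go right to 34.
        At 34: go left to 35.
          35 is a leaf — visit 35.
        At 34: no right child.
        Visit 34.
      Visit 9.
    Visit 26.
  At 36: no right child.
  Visit 36.
At 10: go right to 30.
  At 30: go left to 12.
    12 is a leaf — visit 12.
  At 30: go right to 17.
    17 is a leaf — visit 17.
  Visit 30.
Visit 10.
Full post-order sequence: 1, 27, 32, 23, 5, 15, 6, 35, 34, 9, 26, 36, 12, 17, 30, 10.

36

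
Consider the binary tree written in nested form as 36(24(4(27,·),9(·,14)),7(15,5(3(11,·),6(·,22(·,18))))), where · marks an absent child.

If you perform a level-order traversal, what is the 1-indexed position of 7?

Level-order visits nodes level by level from the root, left to right within each level.
Level 0: 36
Level 1: 24, 7
Level 2: 4, 9, 15, 5
Level 3: 27, 14, 3, 6
Level 4: 11, 22
Level 5: 18
Full level-order sequence: 36, 24, 7, 4, 9, 15, 5, 27, 14, 3, 6, 11, 22, 18.

3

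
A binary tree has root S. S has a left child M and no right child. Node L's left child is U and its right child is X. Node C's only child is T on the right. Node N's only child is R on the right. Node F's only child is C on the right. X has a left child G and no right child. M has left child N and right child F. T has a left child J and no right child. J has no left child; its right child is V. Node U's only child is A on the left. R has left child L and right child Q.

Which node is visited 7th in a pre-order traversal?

A

Pre-order visits the node, then its left subtree, then its right subtree.
Visit S.
At S: go left to M.
  Visit M.
  At M: go left to N.
    Visit N.
    At N: no left child.
    At N: go right to R.
      Visit R.
      At R: go left to L.
        Visit L.
        At L: go left to U.
          Visit U.
          At U: go left to A.
            A is a leaf — visit A.
          At U: no right child.
        At L: go right to X.
          Visit X.
          At X: go left to G.
            G is a leaf — visit G.
          At X: no right child.
      At R: go right to Q.
        Q is a leaf — visit Q.
  At M: go right to F.
    Visit F.
    At F: no left child.
    At F: go right to C.
      Visit C.
      At C: no left child.
      At C: go right to T.
        Visit T.
        At T: go left to J.
          Visit J.
          At J: no left child.
          At J: go right to V.
            V is a leaf — visit V.
        At T: no right child.
At S: no right child.
Full pre-order sequence: S, M, N, R, L, U, A, X, G, Q, F, C, T, J, V.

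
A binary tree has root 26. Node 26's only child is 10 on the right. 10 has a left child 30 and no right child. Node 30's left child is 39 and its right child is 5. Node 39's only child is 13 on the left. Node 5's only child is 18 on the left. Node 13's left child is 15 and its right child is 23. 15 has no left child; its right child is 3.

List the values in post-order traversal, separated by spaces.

Post-order visits the left subtree, then the right subtree, then the node.
At 26: no left child.
At 26: go right to 10.
  At 10: go left to 30.
    At 30: go left to 39.
      At 39: go left to 13.
        At 13: go left to 15.
          At 15: no left child.
          At 15: go right to 3.
            3 is a leaf — visit 3.
          Visit 15.
        At 13: go right to 23.
          23 is a leaf — visit 23.
        Visit 13.
      At 39: no right child.
      Visit 39.
    At 30: go right to 5.
      At 5: go left to 18.
        18 is a leaf — visit 18.
      At 5: no right child.
      Visit 5.
    Visit 30.
  At 10: no right child.
  Visit 10.
Visit 26.

3 15 23 13 39 18 5 30 10 26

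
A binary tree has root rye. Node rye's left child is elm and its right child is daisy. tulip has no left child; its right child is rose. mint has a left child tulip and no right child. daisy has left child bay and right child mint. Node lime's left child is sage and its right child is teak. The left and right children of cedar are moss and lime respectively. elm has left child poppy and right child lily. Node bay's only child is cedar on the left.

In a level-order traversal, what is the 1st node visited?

Level-order visits nodes level by level from the root, left to right within each level.
Level 0: rye
Level 1: elm, daisy
Level 2: poppy, lily, bay, mint
Level 3: cedar, tulip
Level 4: moss, lime, rose
Level 5: sage, teak
Full level-order sequence: rye, elm, daisy, poppy, lily, bay, mint, cedar, tulip, moss, lime, rose, sage, teak.

rye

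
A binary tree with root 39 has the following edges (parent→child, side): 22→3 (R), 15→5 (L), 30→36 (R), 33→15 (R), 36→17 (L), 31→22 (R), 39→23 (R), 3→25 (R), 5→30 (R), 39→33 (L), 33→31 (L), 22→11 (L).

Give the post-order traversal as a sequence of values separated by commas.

11, 25, 3, 22, 31, 17, 36, 30, 5, 15, 33, 23, 39

Post-order visits the left subtree, then the right subtree, then the node.
At 39: go left to 33.
  At 33: go left to 31.
    At 31: no left child.
    At 31: go right to 22.
      At 22: go left to 11.
        11 is a leaf — visit 11.
      At 22: go right to 3.
        At 3: no left child.
        At 3: go right to 25.
          25 is a leaf — visit 25.
        Visit 3.
      Visit 22.
    Visit 31.
  At 33: go right to 15.
    At 15: go left to 5.
      At 5: no left child.
      At 5: go right to 30.
        At 30: no left child.
        At 30: go right to 36.
          At 36: go left to 17.
            17 is a leaf — visit 17.
          At 36: no right child.
          Visit 36.
        Visit 30.
      Visit 5.
    At 15: no right child.
    Visit 15.
  Visit 33.
At 39: go right to 23.
  23 is a leaf — visit 23.
Visit 39.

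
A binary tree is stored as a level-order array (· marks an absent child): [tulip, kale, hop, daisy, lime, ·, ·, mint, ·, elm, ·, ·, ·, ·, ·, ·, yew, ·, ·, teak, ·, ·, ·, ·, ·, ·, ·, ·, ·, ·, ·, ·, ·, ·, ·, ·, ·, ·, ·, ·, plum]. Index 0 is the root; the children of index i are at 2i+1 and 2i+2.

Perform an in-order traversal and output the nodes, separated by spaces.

mint yew daisy kale teak plum elm lime tulip hop

In-order visits the left subtree, then the node, then the right subtree.
At tulip: go left to kale.
  At kale: go left to daisy.
    At daisy: go left to mint.
      At mint: no left child.
      Visit mint.
      At mint: go right to yew.
        yew is a leaf — visit yew.
    Visit daisy.
    At daisy: no right child.
  Visit kale.
  At kale: go right to lime.
    At lime: go left to elm.
      At elm: go left to teak.
        At teak: no left child.
        Visit teak.
        At teak: go right to plum.
          plum is a leaf — visit plum.
      Visit elm.
      At elm: no right child.
    Visit lime.
    At lime: no right child.
Visit tulip.
At tulip: go right to hop.
  hop is a leaf — visit hop.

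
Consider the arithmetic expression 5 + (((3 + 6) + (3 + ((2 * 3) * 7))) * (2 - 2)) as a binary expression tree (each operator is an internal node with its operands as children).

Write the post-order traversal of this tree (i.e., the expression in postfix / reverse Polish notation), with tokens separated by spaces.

5 3 6 + 3 2 3 * 7 * + + 2 2 - * +

Post-order on an expression tree gives postfix notation: for each operator, emit left operand, right operand, then the operator.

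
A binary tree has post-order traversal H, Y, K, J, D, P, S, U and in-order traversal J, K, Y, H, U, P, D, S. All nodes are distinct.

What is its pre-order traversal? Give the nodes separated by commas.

U, J, K, Y, H, S, P, D

The last element of post-order is the root; it splits in-order into left and right subtrees.
Root U: left subtree has 4 nodes {J, K, Y, H}, right has 3 {P, D, S}.
  Root J: left subtree has 0 nodes { }, right has 3 {K, Y, H}.
    Root K: left subtree has 0 nodes { }, right has 2 {Y, H}.
      Root Y: left subtree has 0 nodes { }, right has 1 {H}.
  Root S: left subtree has 2 nodes {P, D}, right has 0 { }.
    Root P: left subtree has 0 nodes { }, right has 1 {D}.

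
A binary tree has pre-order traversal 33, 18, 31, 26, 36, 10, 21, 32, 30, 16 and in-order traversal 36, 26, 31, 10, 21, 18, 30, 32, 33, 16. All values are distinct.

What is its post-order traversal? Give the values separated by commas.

The first element of pre-order is the root; it splits in-order into left and right subtrees.
Root 33: left subtree has 8 nodes {36, 26, 31, 10, 21, 18, 30, 32}, right has 1 {16}.
  Root 18: left subtree has 5 nodes {36, 26, 31, 10, 21}, right has 2 {30, 32}.
    Root 31: left subtree has 2 nodes {36, 26}, right has 2 {10, 21}.
      Root 26: left subtree has 1 node {36}, right has 0 { }.
      Root 10: left subtree has 0 nodes { }, right has 1 {21}.
    Root 32: left subtree has 1 node {30}, right has 0 { }.

36, 26, 21, 10, 31, 30, 32, 18, 16, 33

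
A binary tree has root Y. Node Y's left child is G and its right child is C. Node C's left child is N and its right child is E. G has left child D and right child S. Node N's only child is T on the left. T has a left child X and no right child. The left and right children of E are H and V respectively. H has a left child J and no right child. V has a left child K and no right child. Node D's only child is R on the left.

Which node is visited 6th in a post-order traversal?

Post-order visits the left subtree, then the right subtree, then the node.
At Y: go left to G.
  At G: go left to D.
    At D: go left to R.
      R is a leaf — visit R.
    At D: no right child.
    Visit D.
  At G: go right to S.
    S is a leaf — visit S.
  Visit G.
At Y: go right to C.
  At C: go left to N.
    At N: go left to T.
      At T: go left to X.
        X is a leaf — visit X.
      At T: no right child.
      Visit T.
    At N: no right child.
    Visit N.
  At C: go right to E.
    At E: go left to H.
      At H: go left to J.
        J is a leaf — visit J.
      At H: no right child.
      Visit H.
    At E: go right to V.
      At V: go left to K.
        K is a leaf — visit K.
      At V: no right child.
      Visit V.
    Visit E.
  Visit C.
Visit Y.
Full post-order sequence: R, D, S, G, X, T, N, J, H, K, V, E, C, Y.

T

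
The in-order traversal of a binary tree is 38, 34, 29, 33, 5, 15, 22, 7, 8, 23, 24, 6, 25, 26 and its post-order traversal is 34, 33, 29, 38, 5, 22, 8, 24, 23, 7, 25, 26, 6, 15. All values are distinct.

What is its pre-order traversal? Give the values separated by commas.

The last element of post-order is the root; it splits in-order into left and right subtrees.
Root 15: left subtree has 5 nodes {38, 34, 29, 33, 5}, right has 8 {22, 7, 8, 23, 24, 6, 25, 26}.
  Root 5: left subtree has 4 nodes {38, 34, 29, 33}, right has 0 { }.
    Root 38: left subtree has 0 nodes { }, right has 3 {34, 29, 33}.
      Root 29: left subtree has 1 node {34}, right has 1 {33}.
  Root 6: left subtree has 5 nodes {22, 7, 8, 23, 24}, right has 2 {25, 26}.
    Root 7: left subtree has 1 node {22}, right has 3 {8, 23, 24}.
      Root 23: left subtree has 1 node {8}, right has 1 {24}.
    Root 26: left subtree has 1 node {25}, right has 0 { }.

15, 5, 38, 29, 34, 33, 6, 7, 22, 23, 8, 24, 26, 25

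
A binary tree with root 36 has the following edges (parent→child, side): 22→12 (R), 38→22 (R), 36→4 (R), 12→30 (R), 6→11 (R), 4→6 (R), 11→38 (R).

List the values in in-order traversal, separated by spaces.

In-order visits the left subtree, then the node, then the right subtree.
At 36: no left child.
Visit 36.
At 36: go right to 4.
  At 4: no left child.
  Visit 4.
  At 4: go right to 6.
    At 6: no left child.
    Visit 6.
    At 6: go right to 11.
      At 11: no left child.
      Visit 11.
      At 11: go right to 38.
        At 38: no left child.
        Visit 38.
        At 38: go right to 22.
          At 22: no left child.
          Visit 22.
          At 22: go right to 12.
            At 12: no left child.
            Visit 12.
            At 12: go right to 30.
              30 is a leaf — visit 30.

36 4 6 11 38 22 12 30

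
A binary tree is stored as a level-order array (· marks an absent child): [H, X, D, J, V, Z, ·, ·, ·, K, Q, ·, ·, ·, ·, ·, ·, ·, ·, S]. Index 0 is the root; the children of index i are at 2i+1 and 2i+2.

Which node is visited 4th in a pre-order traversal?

Pre-order visits the node, then its left subtree, then its right subtree.
Visit H.
At H: go left to X.
  Visit X.
  At X: go left to J.
    J is a leaf — visit J.
  At X: go right to V.
    Visit V.
    At V: go left to K.
      Visit K.
      At K: go left to S.
        S is a leaf — visit S.
      At K: no right child.
    At V: go right to Q.
      Q is a leaf — visit Q.
At H: go right to D.
  Visit D.
  At D: go left to Z.
    Z is a leaf — visit Z.
  At D: no right child.
Full pre-order sequence: H, X, J, V, K, S, Q, D, Z.

V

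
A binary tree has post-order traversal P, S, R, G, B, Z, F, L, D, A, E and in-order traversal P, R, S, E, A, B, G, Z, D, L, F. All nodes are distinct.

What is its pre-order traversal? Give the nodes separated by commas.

E, R, P, S, A, D, Z, B, G, L, F

The last element of post-order is the root; it splits in-order into left and right subtrees.
Root E: left subtree has 3 nodes {P, R, S}, right has 7 {A, B, G, Z, D, L, F}.
  Root R: left subtree has 1 node {P}, right has 1 {S}.
  Root A: left subtree has 0 nodes { }, right has 6 {B, G, Z, D, L, F}.
    Root D: left subtree has 3 nodes {B, G, Z}, right has 2 {L, F}.
      Root Z: left subtree has 2 nodes {B, G}, right has 0 { }.
        Root B: left subtree has 0 nodes { }, right has 1 {G}.
      Root L: left subtree has 0 nodes { }, right has 1 {F}.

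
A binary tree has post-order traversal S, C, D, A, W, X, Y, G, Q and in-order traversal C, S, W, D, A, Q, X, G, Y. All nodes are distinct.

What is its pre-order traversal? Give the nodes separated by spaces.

The last element of post-order is the root; it splits in-order into left and right subtrees.
Root Q: left subtree has 5 nodes {C, S, W, D, A}, right has 3 {X, G, Y}.
  Root W: left subtree has 2 nodes {C, S}, right has 2 {D, A}.
    Root C: left subtree has 0 nodes { }, right has 1 {S}.
    Root A: left subtree has 1 node {D}, right has 0 { }.
  Root G: left subtree has 1 node {X}, right has 1 {Y}.

Q W C S A D G X Y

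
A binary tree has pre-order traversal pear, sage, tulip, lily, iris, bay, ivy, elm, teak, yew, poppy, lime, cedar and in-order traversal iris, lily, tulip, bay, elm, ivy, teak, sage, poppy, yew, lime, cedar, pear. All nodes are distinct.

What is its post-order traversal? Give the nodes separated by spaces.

iris lily elm teak ivy bay tulip poppy cedar lime yew sage pear

The first element of pre-order is the root; it splits in-order into left and right subtrees.
Root pear: left subtree has 12 nodes {iris, lily, tulip, bay, elm, ivy, teak, sage, poppy, yew, lime, cedar}, right has 0 { }.
  Root sage: left subtree has 7 nodes {iris, lily, tulip, bay, elm, ivy, teak}, right has 4 {poppy, yew, lime, cedar}.
    Root tulip: left subtree has 2 nodes {iris, lily}, right has 4 {bay, elm, ivy, teak}.
      Root lily: left subtree has 1 node {iris}, right has 0 { }.
      Root bay: left subtree has 0 nodes { }, right has 3 {elm, ivy, teak}.
        Root ivy: left subtree has 1 node {elm}, right has 1 {teak}.
    Root yew: left subtree has 1 node {poppy}, right has 2 {lime, cedar}.
      Root lime: left subtree has 0 nodes { }, right has 1 {cedar}.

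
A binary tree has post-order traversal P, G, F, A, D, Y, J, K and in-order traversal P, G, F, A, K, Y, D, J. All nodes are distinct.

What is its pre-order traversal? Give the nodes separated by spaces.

The last element of post-order is the root; it splits in-order into left and right subtrees.
Root K: left subtree has 4 nodes {P, G, F, A}, right has 3 {Y, D, J}.
  Root A: left subtree has 3 nodes {P, G, F}, right has 0 { }.
    Root F: left subtree has 2 nodes {P, G}, right has 0 { }.
      Root G: left subtree has 1 node {P}, right has 0 { }.
  Root J: left subtree has 2 nodes {Y, D}, right has 0 { }.
    Root Y: left subtree has 0 nodes { }, right has 1 {D}.

K A F G P J Y D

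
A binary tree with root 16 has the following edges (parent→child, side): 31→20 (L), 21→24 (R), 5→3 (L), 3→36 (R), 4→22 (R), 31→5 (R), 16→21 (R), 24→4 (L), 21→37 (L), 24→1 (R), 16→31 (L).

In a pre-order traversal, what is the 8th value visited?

37

Pre-order visits the node, then its left subtree, then its right subtree.
Visit 16.
At 16: go left to 31.
  Visit 31.
  At 31: go left to 20.
    20 is a leaf — visit 20.
  At 31: go right to 5.
    Visit 5.
    At 5: go left to 3.
      Visit 3.
      At 3: no left child.
      At 3: go right to 36.
        36 is a leaf — visit 36.
    At 5: no right child.
At 16: go right to 21.
  Visit 21.
  At 21: go left to 37.
    37 is a leaf — visit 37.
  At 21: go right to 24.
    Visit 24.
    At 24: go left to 4.
      Visit 4.
      At 4: no left child.
      At 4: go right to 22.
        22 is a leaf — visit 22.
    At 24: go right to 1.
      1 is a leaf — visit 1.
Full pre-order sequence: 16, 31, 20, 5, 3, 36, 21, 37, 24, 4, 22, 1.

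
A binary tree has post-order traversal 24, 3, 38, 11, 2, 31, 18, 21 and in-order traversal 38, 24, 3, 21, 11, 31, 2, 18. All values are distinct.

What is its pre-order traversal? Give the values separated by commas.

21, 38, 3, 24, 18, 31, 11, 2

The last element of post-order is the root; it splits in-order into left and right subtrees.
Root 21: left subtree has 3 nodes {38, 24, 3}, right has 4 {11, 31, 2, 18}.
  Root 38: left subtree has 0 nodes { }, right has 2 {24, 3}.
    Root 3: left subtree has 1 node {24}, right has 0 { }.
  Root 18: left subtree has 3 nodes {11, 31, 2}, right has 0 { }.
    Root 31: left subtree has 1 node {11}, right has 1 {2}.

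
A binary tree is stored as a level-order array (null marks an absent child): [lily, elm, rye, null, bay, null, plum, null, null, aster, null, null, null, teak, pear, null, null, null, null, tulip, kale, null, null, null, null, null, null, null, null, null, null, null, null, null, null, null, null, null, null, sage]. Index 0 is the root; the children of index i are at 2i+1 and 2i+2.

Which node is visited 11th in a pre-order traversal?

Pre-order visits the node, then its left subtree, then its right subtree.
Visit lily.
At lily: go left to elm.
  Visit elm.
  At elm: no left child.
  At elm: go right to bay.
    Visit bay.
    At bay: go left to aster.
      Visit aster.
      At aster: go left to tulip.
        Visit tulip.
        At tulip: go left to sage.
          sage is a leaf — visit sage.
        At tulip: no right child.
      At aster: go right to kale.
        kale is a leaf — visit kale.
    At bay: no right child.
At lily: go right to rye.
  Visit rye.
  At rye: no left child.
  At rye: go right to plum.
    Visit plum.
    At plum: go left to teak.
      teak is a leaf — visit teak.
    At plum: go right to pear.
      pear is a leaf — visit pear.
Full pre-order sequence: lily, elm, bay, aster, tulip, sage, kale, rye, plum, teak, pear.

pear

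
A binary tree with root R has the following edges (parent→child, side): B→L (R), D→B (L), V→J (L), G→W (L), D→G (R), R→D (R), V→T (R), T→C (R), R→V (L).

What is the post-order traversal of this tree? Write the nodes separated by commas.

J, C, T, V, L, B, W, G, D, R

Post-order visits the left subtree, then the right subtree, then the node.
At R: go left to V.
  At V: go left to J.
    J is a leaf — visit J.
  At V: go right to T.
    At T: no left child.
    At T: go right to C.
      C is a leaf — visit C.
    Visit T.
  Visit V.
At R: go right to D.
  At D: go left to B.
    At B: no left child.
    At B: go right to L.
      L is a leaf — visit L.
    Visit B.
  At D: go right to G.
    At G: go left to W.
      W is a leaf — visit W.
    At G: no right child.
    Visit G.
  Visit D.
Visit R.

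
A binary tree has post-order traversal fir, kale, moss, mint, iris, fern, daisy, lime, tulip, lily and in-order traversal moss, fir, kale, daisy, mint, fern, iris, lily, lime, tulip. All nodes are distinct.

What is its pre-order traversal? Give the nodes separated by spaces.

lily daisy moss kale fir fern mint iris tulip lime

The last element of post-order is the root; it splits in-order into left and right subtrees.
Root lily: left subtree has 7 nodes {moss, fir, kale, daisy, mint, fern, iris}, right has 2 {lime, tulip}.
  Root daisy: left subtree has 3 nodes {moss, fir, kale}, right has 3 {mint, fern, iris}.
    Root moss: left subtree has 0 nodes { }, right has 2 {fir, kale}.
      Root kale: left subtree has 1 node {fir}, right has 0 { }.
    Root fern: left subtree has 1 node {mint}, right has 1 {iris}.
  Root tulip: left subtree has 1 node {lime}, right has 0 { }.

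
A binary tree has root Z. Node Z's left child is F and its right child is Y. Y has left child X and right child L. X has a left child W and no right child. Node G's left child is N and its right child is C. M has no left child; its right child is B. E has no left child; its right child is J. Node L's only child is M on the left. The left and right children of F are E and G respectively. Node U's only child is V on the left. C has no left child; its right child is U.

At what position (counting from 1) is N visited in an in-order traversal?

In-order visits the left subtree, then the node, then the right subtree.
At Z: go left to F.
  At F: go left to E.
    At E: no left child.
    Visit E.
    At E: go right to J.
      J is a leaf — visit J.
  Visit F.
  At F: go right to G.
    At G: go left to N.
      N is a leaf — visit N.
    Visit G.
    At G: go right to C.
      At C: no left child.
      Visit C.
      At C: go right to U.
        At U: go left to V.
          V is a leaf — visit V.
        Visit U.
        At U: no right child.
Visit Z.
At Z: go right to Y.
  At Y: go left to X.
    At X: go left to W.
      W is a leaf — visit W.
    Visit X.
    At X: no right child.
  Visit Y.
  At Y: go right to L.
    At L: go left to M.
      At M: no left child.
      Visit M.
      At M: go right to B.
        B is a leaf — visit B.
    Visit L.
    At L: no right child.
Full in-order sequence: E, J, F, N, G, C, V, U, Z, W, X, Y, M, B, L.

4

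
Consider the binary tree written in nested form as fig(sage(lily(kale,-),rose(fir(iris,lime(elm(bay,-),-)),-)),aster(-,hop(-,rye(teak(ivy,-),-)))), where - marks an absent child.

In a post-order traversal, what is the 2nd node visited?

Post-order visits the left subtree, then the right subtree, then the node.
At fig: go left to sage.
  At sage: go left to lily.
    At lily: go left to kale.
      kale is a leaf — visit kale.
    At lily: no right child.
    Visit lily.
  At sage: go right to rose.
    At rose: go left to fir.
      At fir: go left to iris.
        iris is a leaf — visit iris.
      At fir: go right to lime.
        At lime: go left to elm.
          At elm: go left to bay.
            bay is a leaf — visit bay.
          At elm: no right child.
          Visit elm.
        At lime: no right child.
        Visit lime.
      Visit fir.
    At rose: no right child.
    Visit rose.
  Visit sage.
At fig: go right to aster.
  At aster: no left child.
  At aster: go right to hop.
    At hop: no left child.
    At hop: go right to rye.
      At rye: go left to teak.
        At teak: go left to ivy.
          ivy is a leaf — visit ivy.
        At teak: no right child.
        Visit teak.
      At rye: no right child.
      Visit rye.
    Visit hop.
  Visit aster.
Visit fig.
Full post-order sequence: kale, lily, iris, bay, elm, lime, fir, rose, sage, ivy, teak, rye, hop, aster, fig.

lily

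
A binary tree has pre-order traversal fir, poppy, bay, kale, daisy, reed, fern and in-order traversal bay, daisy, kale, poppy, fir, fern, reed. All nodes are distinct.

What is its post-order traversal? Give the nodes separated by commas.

daisy, kale, bay, poppy, fern, reed, fir

The first element of pre-order is the root; it splits in-order into left and right subtrees.
Root fir: left subtree has 4 nodes {bay, daisy, kale, poppy}, right has 2 {fern, reed}.
  Root poppy: left subtree has 3 nodes {bay, daisy, kale}, right has 0 { }.
    Root bay: left subtree has 0 nodes { }, right has 2 {daisy, kale}.
      Root kale: left subtree has 1 node {daisy}, right has 0 { }.
  Root reed: left subtree has 1 node {fern}, right has 0 { }.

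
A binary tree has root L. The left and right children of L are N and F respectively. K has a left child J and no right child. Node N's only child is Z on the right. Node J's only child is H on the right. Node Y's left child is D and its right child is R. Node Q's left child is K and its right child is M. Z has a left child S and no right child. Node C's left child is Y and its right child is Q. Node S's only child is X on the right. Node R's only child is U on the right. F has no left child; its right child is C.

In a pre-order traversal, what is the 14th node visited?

Pre-order visits the node, then its left subtree, then its right subtree.
Visit L.
At L: go left to N.
  Visit N.
  At N: no left child.
  At N: go right to Z.
    Visit Z.
    At Z: go left to S.
      Visit S.
      At S: no left child.
      At S: go right to X.
        X is a leaf — visit X.
    At Z: no right child.
At L: go right to F.
  Visit F.
  At F: no left child.
  At F: go right to C.
    Visit C.
    At C: go left to Y.
      Visit Y.
      At Y: go left to D.
        D is a leaf — visit D.
      At Y: go right to R.
        Visit R.
        At R: no left child.
        At R: go right to U.
          U is a leaf — visit U.
    At C: go right to Q.
      Visit Q.
      At Q: go left to K.
        Visit K.
        At K: go left to J.
          Visit J.
          At J: no left child.
          At J: go right to H.
            H is a leaf — visit H.
        At K: no right child.
      At Q: go right to M.
        M is a leaf — visit M.
Full pre-order sequence: L, N, Z, S, X, F, C, Y, D, R, U, Q, K, J, H, M.

J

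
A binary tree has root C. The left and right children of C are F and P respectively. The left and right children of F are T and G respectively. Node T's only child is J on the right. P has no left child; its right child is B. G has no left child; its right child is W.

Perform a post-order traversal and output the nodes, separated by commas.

Post-order visits the left subtree, then the right subtree, then the node.
At C: go left to F.
  At F: go left to T.
    At T: no left child.
    At T: go right to J.
      J is a leaf — visit J.
    Visit T.
  At F: go right to G.
    At G: no left child.
    At G: go right to W.
      W is a leaf — visit W.
    Visit G.
  Visit F.
At C: go right to P.
  At P: no left child.
  At P: go right to B.
    B is a leaf — visit B.
  Visit P.
Visit C.

J, T, W, G, F, B, P, C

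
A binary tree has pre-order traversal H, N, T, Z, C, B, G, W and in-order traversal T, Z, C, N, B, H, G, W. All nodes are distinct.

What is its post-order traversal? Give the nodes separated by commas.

The first element of pre-order is the root; it splits in-order into left and right subtrees.
Root H: left subtree has 5 nodes {T, Z, C, N, B}, right has 2 {G, W}.
  Root N: left subtree has 3 nodes {T, Z, C}, right has 1 {B}.
    Root T: left subtree has 0 nodes { }, right has 2 {Z, C}.
      Root Z: left subtree has 0 nodes { }, right has 1 {C}.
  Root G: left subtree has 0 nodes { }, right has 1 {W}.

C, Z, T, B, N, W, G, H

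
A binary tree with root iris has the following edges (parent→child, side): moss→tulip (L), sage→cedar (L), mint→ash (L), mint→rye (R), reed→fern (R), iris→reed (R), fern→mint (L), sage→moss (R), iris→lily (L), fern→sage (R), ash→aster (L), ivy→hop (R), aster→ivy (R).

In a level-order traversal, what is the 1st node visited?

Level-order visits nodes level by level from the root, left to right within each level.
Level 0: iris
Level 1: lily, reed
Level 2: fern
Level 3: mint, sage
Level 4: ash, rye, cedar, moss
Level 5: aster, tulip
Level 6: ivy
Level 7: hop
Full level-order sequence: iris, lily, reed, fern, mint, sage, ash, rye, cedar, moss, aster, tulip, ivy, hop.

iris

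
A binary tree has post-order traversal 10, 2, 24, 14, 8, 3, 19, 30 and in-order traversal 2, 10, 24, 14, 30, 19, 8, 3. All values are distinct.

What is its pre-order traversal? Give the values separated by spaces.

The last element of post-order is the root; it splits in-order into left and right subtrees.
Root 30: left subtree has 4 nodes {2, 10, 24, 14}, right has 3 {19, 8, 3}.
  Root 14: left subtree has 3 nodes {2, 10, 24}, right has 0 { }.
    Root 24: left subtree has 2 nodes {2, 10}, right has 0 { }.
      Root 2: left subtree has 0 nodes { }, right has 1 {10}.
  Root 19: left subtree has 0 nodes { }, right has 2 {8, 3}.
    Root 3: left subtree has 1 node {8}, right has 0 { }.

30 14 24 2 10 19 3 8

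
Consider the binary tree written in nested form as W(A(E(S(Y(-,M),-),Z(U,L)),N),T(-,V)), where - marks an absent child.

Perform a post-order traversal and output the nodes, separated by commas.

Post-order visits the left subtree, then the right subtree, then the node.
At W: go left to A.
  At A: go left to E.
    At E: go left to S.
      At S: go left to Y.
        At Y: no left child.
        At Y: go right to M.
          M is a leaf — visit M.
        Visit Y.
      At S: no right child.
      Visit S.
    At E: go right to Z.
      At Z: go left to U.
        U is a leaf — visit U.
      At Z: go right to L.
        L is a leaf — visit L.
      Visit Z.
    Visit E.
  At A: go right to N.
    N is a leaf — visit N.
  Visit A.
At W: go right to T.
  At T: no left child.
  At T: go right to V.
    V is a leaf — visit V.
  Visit T.
Visit W.

M, Y, S, U, L, Z, E, N, A, V, T, W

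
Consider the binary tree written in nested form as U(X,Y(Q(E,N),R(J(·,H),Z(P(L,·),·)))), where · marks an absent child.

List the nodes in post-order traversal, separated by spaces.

X E N Q H J L P Z R Y U

Post-order visits the left subtree, then the right subtree, then the node.
At U: go left to X.
  X is a leaf — visit X.
At U: go right to Y.
  At Y: go left to Q.
    At Q: go left to E.
      E is a leaf — visit E.
    At Q: go right to N.
      N is a leaf — visit N.
    Visit Q.
  At Y: go right to R.
    At R: go left to J.
      At J: no left child.
      At J: go right to H.
        H is a leaf — visit H.
      Visit J.
    At R: go right to Z.
      At Z: go left to P.
        At P: go left to L.
          L is a leaf — visit L.
        At P: no right child.
        Visit P.
      At Z: no right child.
      Visit Z.
    Visit R.
  Visit Y.
Visit U.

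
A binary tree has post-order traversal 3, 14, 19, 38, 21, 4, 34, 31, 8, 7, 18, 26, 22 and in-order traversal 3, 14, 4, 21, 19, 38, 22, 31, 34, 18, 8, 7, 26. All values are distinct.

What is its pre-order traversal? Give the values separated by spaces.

22 4 14 3 21 38 19 26 18 31 34 7 8

The last element of post-order is the root; it splits in-order into left and right subtrees.
Root 22: left subtree has 6 nodes {3, 14, 4, 21, 19, 38}, right has 6 {31, 34, 18, 8, 7, 26}.
  Root 4: left subtree has 2 nodes {3, 14}, right has 3 {21, 19, 38}.
    Root 14: left subtree has 1 node {3}, right has 0 { }.
    Root 21: left subtree has 0 nodes { }, right has 2 {19, 38}.
      Root 38: left subtree has 1 node {19}, right has 0 { }.
  Root 26: left subtree has 5 nodes {31, 34, 18, 8, 7}, right has 0 { }.
    Root 18: left subtree has 2 nodes {31, 34}, right has 2 {8, 7}.
      Root 31: left subtree has 0 nodes { }, right has 1 {34}.
      Root 7: left subtree has 1 node {8}, right has 0 { }.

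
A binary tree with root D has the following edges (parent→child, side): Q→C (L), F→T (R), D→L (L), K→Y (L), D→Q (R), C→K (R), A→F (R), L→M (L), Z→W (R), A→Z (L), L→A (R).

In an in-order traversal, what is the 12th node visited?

In-order visits the left subtree, then the node, then the right subtree.
At D: go left to L.
  At L: go left to M.
    M is a leaf — visit M.
  Visit L.
  At L: go right to A.
    At A: go left to Z.
      At Z: no left child.
      Visit Z.
      At Z: go right to W.
        W is a leaf — visit W.
    Visit A.
    At A: go right to F.
      At F: no left child.
      Visit F.
      At F: go right to T.
        T is a leaf — visit T.
Visit D.
At D: go right to Q.
  At Q: go left to C.
    At C: no left child.
    Visit C.
    At C: go right to K.
      At K: go left to Y.
        Y is a leaf — visit Y.
      Visit K.
      At K: no right child.
  Visit Q.
  At Q: no right child.
Full in-order sequence: M, L, Z, W, A, F, T, D, C, Y, K, Q.

Q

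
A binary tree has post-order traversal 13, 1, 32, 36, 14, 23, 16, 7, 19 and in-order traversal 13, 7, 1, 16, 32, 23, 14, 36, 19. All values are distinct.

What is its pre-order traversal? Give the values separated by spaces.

The last element of post-order is the root; it splits in-order into left and right subtrees.
Root 19: left subtree has 8 nodes {13, 7, 1, 16, 32, 23, 14, 36}, right has 0 { }.
  Root 7: left subtree has 1 node {13}, right has 6 {1, 16, 32, 23, 14, 36}.
    Root 16: left subtree has 1 node {1}, right has 4 {32, 23, 14, 36}.
      Root 23: left subtree has 1 node {32}, right has 2 {14, 36}.
        Root 14: left subtree has 0 nodes { }, right has 1 {36}.

19 7 13 16 1 23 32 14 36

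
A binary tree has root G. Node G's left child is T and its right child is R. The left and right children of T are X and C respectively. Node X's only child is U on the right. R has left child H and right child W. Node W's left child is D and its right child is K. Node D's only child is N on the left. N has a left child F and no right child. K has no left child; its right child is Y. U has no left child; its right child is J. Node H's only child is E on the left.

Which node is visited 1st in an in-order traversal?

In-order visits the left subtree, then the node, then the right subtree.
At G: go left to T.
  At T: go left to X.
    At X: no left child.
    Visit X.
    At X: go right to U.
      At U: no left child.
      Visit U.
      At U: go right to J.
        J is a leaf — visit J.
  Visit T.
  At T: go right to C.
    C is a leaf — visit C.
Visit G.
At G: go right to R.
  At R: go left to H.
    At H: go left to E.
      E is a leaf — visit E.
    Visit H.
    At H: no right child.
  Visit R.
  At R: go right to W.
    At W: go left to D.
      At D: go left to N.
        At N: go left to F.
          F is a leaf — visit F.
        Visit N.
        At N: no right child.
      Visit D.
      At D: no right child.
    Visit W.
    At W: go right to K.
      At K: no left child.
      Visit K.
      At K: go right to Y.
        Y is a leaf — visit Y.
Full in-order sequence: X, U, J, T, C, G, E, H, R, F, N, D, W, K, Y.

X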